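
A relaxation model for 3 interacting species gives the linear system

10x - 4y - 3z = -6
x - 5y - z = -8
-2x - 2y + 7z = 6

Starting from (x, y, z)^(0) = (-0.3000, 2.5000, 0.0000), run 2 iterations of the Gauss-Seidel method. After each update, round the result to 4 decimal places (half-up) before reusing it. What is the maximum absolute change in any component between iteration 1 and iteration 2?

0.2688

Iteration 1:
  x = (-6 - (-4)·2.5000 - (-3)·0.0000) / (10) = 0.4000
  y = (-8 - (1)·0.4000 - (-1)·0.0000) / (-5) = 1.6800
  z = (6 - (-2)·0.4000 - (-2)·1.6800) / (7) = 1.4514
Iteration 2:
  x = (-6 - (-4)·1.6800 - (-3)·1.4514) / (10) = 0.5074
  y = (-8 - (1)·0.5074 - (-1)·1.4514) / (-5) = 1.4112
  z = (6 - (-2)·0.5074 - (-2)·1.4112) / (7) = 1.4053
Change: (0.1074, -0.2688, -0.0461) → max |·| = 0.2688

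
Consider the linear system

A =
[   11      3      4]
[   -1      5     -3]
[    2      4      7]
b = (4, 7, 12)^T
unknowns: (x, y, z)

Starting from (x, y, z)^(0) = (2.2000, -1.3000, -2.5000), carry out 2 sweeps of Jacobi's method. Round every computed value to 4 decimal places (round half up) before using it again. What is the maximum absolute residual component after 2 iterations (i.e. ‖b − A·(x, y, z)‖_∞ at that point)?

Iteration 1:
  x = (4 - (3)·-1.3000 - (4)·-2.5000) / (11) = 1.6273
  y = (7 - (-1)·2.2000 - (-3)·-2.5000) / (5) = 0.3400
  z = (12 - (2)·2.2000 - (4)·-1.3000) / (7) = 1.8286
Iteration 2:
  x = (4 - (3)·0.3400 - (4)·1.8286) / (11) = -0.3940
  y = (7 - (-1)·1.6273 - (-3)·1.8286) / (5) = 2.8226
  z = (12 - (2)·1.6273 - (4)·0.3400) / (7) = 1.0551
Residual b − A·x = (-4.3542, -4.3417, -5.8881); ∞-norm = 5.8881

5.8881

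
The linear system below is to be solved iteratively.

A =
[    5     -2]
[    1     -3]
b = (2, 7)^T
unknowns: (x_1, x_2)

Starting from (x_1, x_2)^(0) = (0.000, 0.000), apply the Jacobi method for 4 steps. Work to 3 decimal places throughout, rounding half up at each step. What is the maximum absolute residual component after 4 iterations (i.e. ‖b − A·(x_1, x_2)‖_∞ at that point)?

Iteration 1:
  x_1 = (2 - (-2)·0.000) / (5) = 0.400
  x_2 = (7 - (1)·0.000) / (-3) = -2.333
Iteration 2:
  x_1 = (2 - (-2)·-2.333) / (5) = -0.533
  x_2 = (7 - (1)·0.400) / (-3) = -2.200
Iteration 3:
  x_1 = (2 - (-2)·-2.200) / (5) = -0.480
  x_2 = (7 - (1)·-0.533) / (-3) = -2.511
Iteration 4:
  x_1 = (2 - (-2)·-2.511) / (5) = -0.604
  x_2 = (7 - (1)·-0.480) / (-3) = -2.493
Residual b − A·x = (0.034, 0.125); ∞-norm = 0.125

0.125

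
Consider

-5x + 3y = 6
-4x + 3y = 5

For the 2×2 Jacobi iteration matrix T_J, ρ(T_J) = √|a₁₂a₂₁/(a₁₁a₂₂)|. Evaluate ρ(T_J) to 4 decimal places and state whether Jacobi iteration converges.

0.8944

a₁₂a₂₁/(a₁₁a₂₂) = (3)·(-4) / ((-5)·(3)) = 0.800000
ρ = √|0.800000| = √0.800000 = 0.8944
ρ < 1, so Jacobi converges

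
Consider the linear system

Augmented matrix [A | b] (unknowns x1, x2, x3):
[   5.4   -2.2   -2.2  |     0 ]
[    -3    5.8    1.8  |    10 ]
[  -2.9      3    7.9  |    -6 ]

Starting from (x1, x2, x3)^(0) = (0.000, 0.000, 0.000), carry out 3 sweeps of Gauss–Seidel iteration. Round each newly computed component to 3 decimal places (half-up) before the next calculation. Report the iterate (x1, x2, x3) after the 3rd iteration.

Iteration 1:
  x1 = (0 - (-2.2)·0.000 - (-2.2)·0.000) / (5.4) = 0.000
  x2 = (10 - (-3)·0.000 - (1.8)·0.000) / (5.8) = 1.724
  x3 = (-6 - (-2.9)·0.000 - (3)·1.724) / (7.9) = -1.414
Iteration 2:
  x1 = (0 - (-2.2)·1.724 - (-2.2)·-1.414) / (5.4) = 0.126
  x2 = (10 - (-3)·0.126 - (1.8)·-1.414) / (5.8) = 2.228
  x3 = (-6 - (-2.9)·0.126 - (3)·2.228) / (7.9) = -1.559
Iteration 3:
  x1 = (0 - (-2.2)·2.228 - (-2.2)·-1.559) / (5.4) = 0.273
  x2 = (10 - (-3)·0.273 - (1.8)·-1.559) / (5.8) = 2.349
  x3 = (-6 - (-2.9)·0.273 - (3)·2.349) / (7.9) = -1.551

(0.273, 2.349, -1.551)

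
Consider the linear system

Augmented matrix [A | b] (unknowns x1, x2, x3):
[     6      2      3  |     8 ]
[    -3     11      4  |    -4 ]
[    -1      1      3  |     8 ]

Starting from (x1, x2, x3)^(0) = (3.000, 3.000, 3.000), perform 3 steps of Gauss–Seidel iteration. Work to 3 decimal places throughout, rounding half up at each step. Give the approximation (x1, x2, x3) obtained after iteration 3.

(0.131, -1.511, 3.214)

Iteration 1:
  x1 = (8 - (2)·3.000 - (3)·3.000) / (6) = -1.167
  x2 = (-4 - (-3)·-1.167 - (4)·3.000) / (11) = -1.773
  x3 = (8 - (-1)·-1.167 - (1)·-1.773) / (3) = 2.869
Iteration 2:
  x1 = (8 - (2)·-1.773 - (3)·2.869) / (6) = 0.490
  x2 = (-4 - (-3)·0.490 - (4)·2.869) / (11) = -1.273
  x3 = (8 - (-1)·0.490 - (1)·-1.273) / (3) = 3.254
Iteration 3:
  x1 = (8 - (2)·-1.273 - (3)·3.254) / (6) = 0.131
  x2 = (-4 - (-3)·0.131 - (4)·3.254) / (11) = -1.511
  x3 = (8 - (-1)·0.131 - (1)·-1.511) / (3) = 3.214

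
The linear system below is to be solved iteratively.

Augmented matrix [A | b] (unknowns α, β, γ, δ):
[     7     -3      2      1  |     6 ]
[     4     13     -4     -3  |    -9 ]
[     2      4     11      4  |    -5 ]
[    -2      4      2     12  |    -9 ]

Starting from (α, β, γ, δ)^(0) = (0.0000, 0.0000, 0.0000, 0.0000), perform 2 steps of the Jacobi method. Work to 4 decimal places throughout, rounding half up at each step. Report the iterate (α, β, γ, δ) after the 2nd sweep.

Iteration 1:
  α = (6 - (-3)·0.0000 - (2)·0.0000 - (1)·0.0000) / (7) = 0.8571
  β = (-9 - (4)·0.0000 - (-4)·0.0000 - (-3)·0.0000) / (13) = -0.6923
  γ = (-5 - (2)·0.0000 - (4)·0.0000 - (4)·0.0000) / (11) = -0.4545
  δ = (-9 - (-2)·0.0000 - (4)·0.0000 - (2)·0.0000) / (12) = -0.7500
Iteration 2:
  α = (6 - (-3)·-0.6923 - (2)·-0.4545 - (1)·-0.7500) / (7) = 0.7974
  β = (-9 - (4)·0.8571 - (-4)·-0.4545 - (-3)·-0.7500) / (13) = -1.2690
  γ = (-5 - (2)·0.8571 - (4)·-0.6923 - (4)·-0.7500) / (11) = -0.0859
  δ = (-9 - (-2)·0.8571 - (4)·-0.6923 - (2)·-0.4545) / (12) = -0.3006

(0.7974, -1.2690, -0.0859, -0.3006)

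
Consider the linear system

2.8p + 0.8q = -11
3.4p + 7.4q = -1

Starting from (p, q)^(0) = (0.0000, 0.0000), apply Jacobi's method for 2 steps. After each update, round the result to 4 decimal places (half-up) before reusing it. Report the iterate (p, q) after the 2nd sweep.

Iteration 1:
  p = (-11 - (0.8)·0.0000) / (2.8) = -3.9286
  q = (-1 - (3.4)·0.0000) / (7.4) = -0.1351
Iteration 2:
  p = (-11 - (0.8)·-0.1351) / (2.8) = -3.8900
  q = (-1 - (3.4)·-3.9286) / (7.4) = 1.6699

(-3.8900, 1.6699)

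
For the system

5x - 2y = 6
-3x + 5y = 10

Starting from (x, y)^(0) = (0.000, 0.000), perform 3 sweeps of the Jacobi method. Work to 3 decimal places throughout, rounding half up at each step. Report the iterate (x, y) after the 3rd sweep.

Iteration 1:
  x = (6 - (-2)·0.000) / (5) = 1.200
  y = (10 - (-3)·0.000) / (5) = 2.000
Iteration 2:
  x = (6 - (-2)·2.000) / (5) = 2.000
  y = (10 - (-3)·1.200) / (5) = 2.720
Iteration 3:
  x = (6 - (-2)·2.720) / (5) = 2.288
  y = (10 - (-3)·2.000) / (5) = 3.200

(2.288, 3.200)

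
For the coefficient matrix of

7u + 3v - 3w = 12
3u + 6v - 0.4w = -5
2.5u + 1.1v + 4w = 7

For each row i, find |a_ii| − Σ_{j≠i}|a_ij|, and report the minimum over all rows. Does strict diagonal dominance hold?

row 1: |7| − (3+3) = 1
row 2: |6| − (3+0.4) = 2.6
row 3: |4| − (2.5+1.1) = 0.4
minimum over rows = 0.4 → strictly diagonally dominant (convergence guaranteed)

0.4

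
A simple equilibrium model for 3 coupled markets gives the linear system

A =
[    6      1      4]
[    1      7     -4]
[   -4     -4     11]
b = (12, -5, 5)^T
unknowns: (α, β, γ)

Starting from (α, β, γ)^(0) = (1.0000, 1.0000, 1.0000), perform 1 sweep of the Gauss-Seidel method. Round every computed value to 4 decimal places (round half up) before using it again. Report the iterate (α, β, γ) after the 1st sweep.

Iteration 1:
  α = (12 - (1)·1.0000 - (4)·1.0000) / (6) = 1.1667
  β = (-5 - (1)·1.1667 - (-4)·1.0000) / (7) = -0.3095
  γ = (5 - (-4)·1.1667 - (-4)·-0.3095) / (11) = 0.7663

(1.1667, -0.3095, 0.7663)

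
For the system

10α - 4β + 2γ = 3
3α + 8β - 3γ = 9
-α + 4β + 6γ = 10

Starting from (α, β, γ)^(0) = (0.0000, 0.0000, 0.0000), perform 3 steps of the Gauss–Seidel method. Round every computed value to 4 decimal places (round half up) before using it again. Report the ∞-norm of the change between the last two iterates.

Iteration 1:
  α = (3 - (-4)·0.0000 - (2)·0.0000) / (10) = 0.3000
  β = (9 - (3)·0.3000 - (-3)·0.0000) / (8) = 1.0125
  γ = (10 - (-1)·0.3000 - (4)·1.0125) / (6) = 1.0417
Iteration 2:
  α = (3 - (-4)·1.0125 - (2)·1.0417) / (10) = 0.4967
  β = (9 - (3)·0.4967 - (-3)·1.0417) / (8) = 1.3294
  γ = (10 - (-1)·0.4967 - (4)·1.3294) / (6) = 0.8632
Iteration 3:
  α = (3 - (-4)·1.3294 - (2)·0.8632) / (10) = 0.6591
  β = (9 - (3)·0.6591 - (-3)·0.8632) / (8) = 1.2015
  γ = (10 - (-1)·0.6591 - (4)·1.2015) / (6) = 0.9755
Change: (0.1624, -0.1279, 0.1123) → max |·| = 0.1624

0.1624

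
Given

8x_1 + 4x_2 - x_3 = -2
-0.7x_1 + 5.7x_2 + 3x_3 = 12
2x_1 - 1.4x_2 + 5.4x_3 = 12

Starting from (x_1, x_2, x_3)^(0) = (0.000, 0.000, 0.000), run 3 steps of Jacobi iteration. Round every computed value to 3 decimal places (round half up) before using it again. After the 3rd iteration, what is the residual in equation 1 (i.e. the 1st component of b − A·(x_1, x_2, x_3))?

1.700

Iteration 1:
  x_1 = (-2 - (4)·0.000 - (-1)·0.000) / (8) = -0.250
  x_2 = (12 - (-0.7)·0.000 - (3)·0.000) / (5.7) = 2.105
  x_3 = (12 - (2)·0.000 - (-1.4)·0.000) / (5.4) = 2.222
Iteration 2:
  x_1 = (-2 - (4)·2.105 - (-1)·2.222) / (8) = -1.025
  x_2 = (12 - (-0.7)·-0.250 - (3)·2.222) / (5.7) = 0.905
  x_3 = (12 - (2)·-0.250 - (-1.4)·2.105) / (5.4) = 2.861
Iteration 3:
  x_1 = (-2 - (4)·0.905 - (-1)·2.861) / (8) = -0.345
  x_2 = (12 - (-0.7)·-1.025 - (3)·2.861) / (5.7) = 0.474
  x_3 = (12 - (2)·-1.025 - (-1.4)·0.905) / (5.4) = 2.836
Residual b − A·x = (1.700, 0.549, -1.961)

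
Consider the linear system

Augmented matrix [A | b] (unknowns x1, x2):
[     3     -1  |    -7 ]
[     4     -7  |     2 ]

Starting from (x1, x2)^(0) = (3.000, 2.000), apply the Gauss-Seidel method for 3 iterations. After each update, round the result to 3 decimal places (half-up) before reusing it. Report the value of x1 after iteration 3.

-2.952

Iteration 1:
  x1 = (-7 - (-1)·2.000) / (3) = -1.667
  x2 = (2 - (4)·-1.667) / (-7) = -1.238
Iteration 2:
  x1 = (-7 - (-1)·-1.238) / (3) = -2.746
  x2 = (2 - (4)·-2.746) / (-7) = -1.855
Iteration 3:
  x1 = (-7 - (-1)·-1.855) / (3) = -2.952
  x2 = (2 - (4)·-2.952) / (-7) = -1.973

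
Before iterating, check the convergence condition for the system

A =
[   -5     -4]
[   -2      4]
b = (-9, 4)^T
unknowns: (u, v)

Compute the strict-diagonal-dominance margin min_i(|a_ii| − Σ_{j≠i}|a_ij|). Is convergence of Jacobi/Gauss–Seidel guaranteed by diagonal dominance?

1

row 1: |-5| − (4) = 1
row 2: |4| − (2) = 2
minimum over rows = 1 → strictly diagonally dominant (convergence guaranteed)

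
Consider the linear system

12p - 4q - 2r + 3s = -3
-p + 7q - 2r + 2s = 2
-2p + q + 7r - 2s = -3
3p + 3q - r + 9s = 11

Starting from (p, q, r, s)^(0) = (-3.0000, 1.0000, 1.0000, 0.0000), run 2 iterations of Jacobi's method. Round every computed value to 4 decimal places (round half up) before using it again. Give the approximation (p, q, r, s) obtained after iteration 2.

(-0.9405, -0.6582, 0.1939, 0.9325)

Iteration 1:
  p = (-3 - (-4)·1.0000 - (-2)·1.0000 - (3)·0.0000) / (12) = 0.2500
  q = (2 - (-1)·-3.0000 - (-2)·1.0000 - (2)·0.0000) / (7) = 0.1429
  r = (-3 - (-2)·-3.0000 - (1)·1.0000 - (-2)·0.0000) / (7) = -1.4286
  s = (11 - (3)·-3.0000 - (3)·1.0000 - (-1)·1.0000) / (9) = 2.0000
Iteration 2:
  p = (-3 - (-4)·0.1429 - (-2)·-1.4286 - (3)·2.0000) / (12) = -0.9405
  q = (2 - (-1)·0.2500 - (-2)·-1.4286 - (2)·2.0000) / (7) = -0.6582
  r = (-3 - (-2)·0.2500 - (1)·0.1429 - (-2)·2.0000) / (7) = 0.1939
  s = (11 - (3)·0.2500 - (3)·0.1429 - (-1)·-1.4286) / (9) = 0.9325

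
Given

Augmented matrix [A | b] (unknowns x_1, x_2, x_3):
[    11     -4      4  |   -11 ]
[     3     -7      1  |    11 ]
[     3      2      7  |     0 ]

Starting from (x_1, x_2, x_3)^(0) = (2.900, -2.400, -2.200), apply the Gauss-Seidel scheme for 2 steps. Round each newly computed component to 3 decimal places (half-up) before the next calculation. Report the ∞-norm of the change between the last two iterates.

Iteration 1:
  x_1 = (-11 - (-4)·-2.400 - (4)·-2.200) / (11) = -1.073
  x_2 = (11 - (3)·-1.073 - (1)·-2.200) / (-7) = -2.346
  x_3 = (0 - (3)·-1.073 - (2)·-2.346) / (7) = 1.130
Iteration 2:
  x_1 = (-11 - (-4)·-2.346 - (4)·1.130) / (11) = -2.264
  x_2 = (11 - (3)·-2.264 - (1)·1.130) / (-7) = -2.380
  x_3 = (0 - (3)·-2.264 - (2)·-2.380) / (7) = 1.650
Change: (-1.191, -0.034, 0.520) → max |·| = 1.191

1.191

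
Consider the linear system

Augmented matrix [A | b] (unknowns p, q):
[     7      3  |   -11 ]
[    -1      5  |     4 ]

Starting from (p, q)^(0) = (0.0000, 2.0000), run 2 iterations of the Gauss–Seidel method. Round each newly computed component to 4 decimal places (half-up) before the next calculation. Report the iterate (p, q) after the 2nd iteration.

(-1.7061, 0.4588)

Iteration 1:
  p = (-11 - (3)·2.0000) / (7) = -2.4286
  q = (4 - (-1)·-2.4286) / (5) = 0.3143
Iteration 2:
  p = (-11 - (3)·0.3143) / (7) = -1.7061
  q = (4 - (-1)·-1.7061) / (5) = 0.4588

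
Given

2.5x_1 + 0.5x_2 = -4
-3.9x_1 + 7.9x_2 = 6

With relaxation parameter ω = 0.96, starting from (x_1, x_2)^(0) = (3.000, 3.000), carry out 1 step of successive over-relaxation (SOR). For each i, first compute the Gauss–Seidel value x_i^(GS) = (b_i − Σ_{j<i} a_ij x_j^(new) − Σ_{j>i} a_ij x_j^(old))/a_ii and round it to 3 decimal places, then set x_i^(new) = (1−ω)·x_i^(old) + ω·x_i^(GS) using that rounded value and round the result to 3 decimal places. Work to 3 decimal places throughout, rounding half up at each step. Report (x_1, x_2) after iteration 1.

(-1.992, -0.095)

Iteration 1:
  x_1: GS value = (-4 - (0.5)·3.000) / (2.5) = -2.200;  x_1 ← (1−ω)·3.000 + ω·-2.200 = -1.992
  x_2: GS value = (6 - (-3.9)·-1.992) / (7.9) = -0.224;  x_2 ← (1−ω)·3.000 + ω·-0.224 = -0.095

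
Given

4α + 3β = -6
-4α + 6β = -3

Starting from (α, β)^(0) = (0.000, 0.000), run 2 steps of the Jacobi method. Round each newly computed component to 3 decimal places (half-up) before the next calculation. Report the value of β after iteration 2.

Iteration 1:
  α = (-6 - (3)·0.000) / (4) = -1.500
  β = (-3 - (-4)·0.000) / (6) = -0.500
Iteration 2:
  α = (-6 - (3)·-0.500) / (4) = -1.125
  β = (-3 - (-4)·-1.500) / (6) = -1.500

-1.500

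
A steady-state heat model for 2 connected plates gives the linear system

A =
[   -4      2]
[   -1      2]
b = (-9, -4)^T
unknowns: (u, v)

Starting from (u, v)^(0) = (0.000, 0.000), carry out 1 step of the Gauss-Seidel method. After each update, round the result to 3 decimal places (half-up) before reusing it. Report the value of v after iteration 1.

Iteration 1:
  u = (-9 - (2)·0.000) / (-4) = 2.250
  v = (-4 - (-1)·2.250) / (2) = -0.875

-0.875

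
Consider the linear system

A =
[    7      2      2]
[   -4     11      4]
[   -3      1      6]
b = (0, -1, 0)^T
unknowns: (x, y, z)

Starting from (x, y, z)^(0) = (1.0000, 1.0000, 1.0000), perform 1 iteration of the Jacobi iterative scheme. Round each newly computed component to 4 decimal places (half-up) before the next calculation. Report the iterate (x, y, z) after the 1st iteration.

(-0.5714, -0.0909, 0.3333)

Iteration 1:
  x = (0 - (2)·1.0000 - (2)·1.0000) / (7) = -0.5714
  y = (-1 - (-4)·1.0000 - (4)·1.0000) / (11) = -0.0909
  z = (0 - (-3)·1.0000 - (1)·1.0000) / (6) = 0.3333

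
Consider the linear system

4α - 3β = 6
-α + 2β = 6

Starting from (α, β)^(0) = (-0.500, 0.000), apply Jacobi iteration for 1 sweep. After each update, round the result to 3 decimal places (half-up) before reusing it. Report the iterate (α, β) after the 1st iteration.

(1.500, 2.750)

Iteration 1:
  α = (6 - (-3)·0.000) / (4) = 1.500
  β = (6 - (-1)·-0.500) / (2) = 2.750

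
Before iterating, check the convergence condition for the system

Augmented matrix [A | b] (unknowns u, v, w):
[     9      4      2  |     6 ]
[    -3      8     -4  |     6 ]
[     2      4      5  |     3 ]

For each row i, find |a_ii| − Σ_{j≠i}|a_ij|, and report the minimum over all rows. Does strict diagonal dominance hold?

row 1: |9| − (4+2) = 3
row 2: |8| − (3+4) = 1
row 3: |5| − (2+4) = -1
minimum over rows = -1 → not strictly diagonally dominant

-1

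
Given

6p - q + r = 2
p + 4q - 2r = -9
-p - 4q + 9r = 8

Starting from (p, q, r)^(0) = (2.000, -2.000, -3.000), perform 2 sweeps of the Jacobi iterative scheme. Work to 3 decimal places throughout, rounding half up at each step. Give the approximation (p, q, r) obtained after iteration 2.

Iteration 1:
  p = (2 - (-1)·-2.000 - (1)·-3.000) / (6) = 0.500
  q = (-9 - (1)·2.000 - (-2)·-3.000) / (4) = -4.250
  r = (8 - (-1)·2.000 - (-4)·-2.000) / (9) = 0.222
Iteration 2:
  p = (2 - (-1)·-4.250 - (1)·0.222) / (6) = -0.412
  q = (-9 - (1)·0.500 - (-2)·0.222) / (4) = -2.264
  r = (8 - (-1)·0.500 - (-4)·-4.250) / (9) = -0.944

(-0.412, -2.264, -0.944)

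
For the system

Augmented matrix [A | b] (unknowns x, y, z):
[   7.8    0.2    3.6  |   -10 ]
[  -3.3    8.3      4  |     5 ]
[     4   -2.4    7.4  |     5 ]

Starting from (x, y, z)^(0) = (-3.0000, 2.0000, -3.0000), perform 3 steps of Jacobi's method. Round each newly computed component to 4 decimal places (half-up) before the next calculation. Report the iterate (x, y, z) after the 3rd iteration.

(-1.6887, -0.9026, 1.8570)

Iteration 1:
  x = (-10 - (0.2)·2.0000 - (3.6)·-3.0000) / (7.8) = 0.0513
  y = (5 - (-3.3)·-3.0000 - (4)·-3.0000) / (8.3) = 0.8554
  z = (5 - (4)·-3.0000 - (-2.4)·2.0000) / (7.4) = 2.9459
Iteration 2:
  x = (-10 - (0.2)·0.8554 - (3.6)·2.9459) / (7.8) = -2.6636
  y = (5 - (-3.3)·0.0513 - (4)·2.9459) / (8.3) = -0.7969
  z = (5 - (4)·0.0513 - (-2.4)·0.8554) / (7.4) = 0.9254
Iteration 3:
  x = (-10 - (0.2)·-0.7969 - (3.6)·0.9254) / (7.8) = -1.6887
  y = (5 - (-3.3)·-2.6636 - (4)·0.9254) / (8.3) = -0.9026
  z = (5 - (4)·-2.6636 - (-2.4)·-0.7969) / (7.4) = 1.8570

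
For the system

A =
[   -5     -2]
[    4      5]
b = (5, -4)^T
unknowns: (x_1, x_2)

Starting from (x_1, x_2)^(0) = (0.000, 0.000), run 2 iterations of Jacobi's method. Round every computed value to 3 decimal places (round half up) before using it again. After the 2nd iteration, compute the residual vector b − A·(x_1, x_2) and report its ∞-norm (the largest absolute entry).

Iteration 1:
  x_1 = (5 - (-2)·0.000) / (-5) = -1.000
  x_2 = (-4 - (4)·0.000) / (5) = -0.800
Iteration 2:
  x_1 = (5 - (-2)·-0.800) / (-5) = -0.680
  x_2 = (-4 - (4)·-1.000) / (5) = 0.000
Residual b − A·x = (1.600, -1.280); ∞-norm = 1.600

1.600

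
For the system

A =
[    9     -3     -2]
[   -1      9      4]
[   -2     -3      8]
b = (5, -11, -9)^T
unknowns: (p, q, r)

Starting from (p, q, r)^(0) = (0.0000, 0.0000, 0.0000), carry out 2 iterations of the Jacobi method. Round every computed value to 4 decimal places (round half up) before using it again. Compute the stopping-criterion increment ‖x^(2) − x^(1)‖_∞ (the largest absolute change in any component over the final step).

0.6574

Iteration 1:
  p = (5 - (-3)·0.0000 - (-2)·0.0000) / (9) = 0.5556
  q = (-11 - (-1)·0.0000 - (4)·0.0000) / (9) = -1.2222
  r = (-9 - (-2)·0.0000 - (-3)·0.0000) / (8) = -1.1250
Iteration 2:
  p = (5 - (-3)·-1.2222 - (-2)·-1.1250) / (9) = -0.1018
  q = (-11 - (-1)·0.5556 - (4)·-1.1250) / (9) = -0.6605
  r = (-9 - (-2)·0.5556 - (-3)·-1.2222) / (8) = -1.4444
Change: (-0.6574, 0.5617, -0.3194) → max |·| = 0.6574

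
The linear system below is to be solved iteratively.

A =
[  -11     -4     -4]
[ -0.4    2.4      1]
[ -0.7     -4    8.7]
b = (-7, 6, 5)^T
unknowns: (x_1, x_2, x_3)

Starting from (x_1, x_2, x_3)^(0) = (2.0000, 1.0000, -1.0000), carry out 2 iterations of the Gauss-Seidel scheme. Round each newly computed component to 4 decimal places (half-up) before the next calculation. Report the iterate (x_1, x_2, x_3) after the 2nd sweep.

(-1.1958, 1.4608, 1.1501)

Iteration 1:
  x_1 = (-7 - (-4)·1.0000 - (-4)·-1.0000) / (-11) = 0.6364
  x_2 = (6 - (-0.4)·0.6364 - (1)·-1.0000) / (2.4) = 3.0227
  x_3 = (5 - (-0.7)·0.6364 - (-4)·3.0227) / (8.7) = 2.0157
Iteration 2:
  x_1 = (-7 - (-4)·3.0227 - (-4)·2.0157) / (-11) = -1.1958
  x_2 = (6 - (-0.4)·-1.1958 - (1)·2.0157) / (2.4) = 1.4608
  x_3 = (5 - (-0.7)·-1.1958 - (-4)·1.4608) / (8.7) = 1.1501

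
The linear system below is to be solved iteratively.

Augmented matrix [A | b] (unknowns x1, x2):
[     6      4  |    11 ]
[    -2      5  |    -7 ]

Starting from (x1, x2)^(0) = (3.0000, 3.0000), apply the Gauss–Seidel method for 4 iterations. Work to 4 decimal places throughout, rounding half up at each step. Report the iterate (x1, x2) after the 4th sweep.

(2.2288, -0.5085)

Iteration 1:
  x1 = (11 - (4)·3.0000) / (6) = -0.1667
  x2 = (-7 - (-2)·-0.1667) / (5) = -1.4667
Iteration 2:
  x1 = (11 - (4)·-1.4667) / (6) = 2.8111
  x2 = (-7 - (-2)·2.8111) / (5) = -0.2756
Iteration 3:
  x1 = (11 - (4)·-0.2756) / (6) = 2.0171
  x2 = (-7 - (-2)·2.0171) / (5) = -0.5932
Iteration 4:
  x1 = (11 - (4)·-0.5932) / (6) = 2.2288
  x2 = (-7 - (-2)·2.2288) / (5) = -0.5085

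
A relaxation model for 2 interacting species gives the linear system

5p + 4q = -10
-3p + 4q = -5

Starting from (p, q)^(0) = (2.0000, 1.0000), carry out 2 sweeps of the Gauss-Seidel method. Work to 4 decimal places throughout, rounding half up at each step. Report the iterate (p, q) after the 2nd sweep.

(0.6800, -0.7400)

Iteration 1:
  p = (-10 - (4)·1.0000) / (5) = -2.8000
  q = (-5 - (-3)·-2.8000) / (4) = -3.3500
Iteration 2:
  p = (-10 - (4)·-3.3500) / (5) = 0.6800
  q = (-5 - (-3)·0.6800) / (4) = -0.7400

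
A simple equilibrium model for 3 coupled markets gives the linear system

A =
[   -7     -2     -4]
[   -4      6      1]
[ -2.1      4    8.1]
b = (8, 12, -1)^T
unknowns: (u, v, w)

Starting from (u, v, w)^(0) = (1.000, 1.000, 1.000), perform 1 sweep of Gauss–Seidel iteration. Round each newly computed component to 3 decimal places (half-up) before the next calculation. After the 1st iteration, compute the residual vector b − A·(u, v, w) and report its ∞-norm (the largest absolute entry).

Iteration 1:
  u = (8 - (-2)·1.000 - (-4)·1.000) / (-7) = -2.000
  v = (12 - (-4)·-2.000 - (1)·1.000) / (6) = 0.500
  w = (-1 - (-2.1)·-2.000 - (4)·0.500) / (8.1) = -0.889
Residual b − A·x = (-8.556, 1.889, 0.001); ∞-norm = 8.556

8.556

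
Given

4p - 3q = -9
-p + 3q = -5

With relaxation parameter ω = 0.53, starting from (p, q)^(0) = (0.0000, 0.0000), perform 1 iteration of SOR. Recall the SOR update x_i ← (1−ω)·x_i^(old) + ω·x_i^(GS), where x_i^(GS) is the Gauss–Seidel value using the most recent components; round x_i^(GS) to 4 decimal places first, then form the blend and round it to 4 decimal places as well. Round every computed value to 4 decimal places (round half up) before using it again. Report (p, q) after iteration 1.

Iteration 1:
  p: GS value = (-9 - (-3)·0.0000) / (4) = -2.2500;  p ← (1−ω)·0.0000 + ω·-2.2500 = -1.1925
  q: GS value = (-5 - (-1)·-1.1925) / (3) = -2.0642;  q ← (1−ω)·0.0000 + ω·-2.0642 = -1.0940

(-1.1925, -1.0940)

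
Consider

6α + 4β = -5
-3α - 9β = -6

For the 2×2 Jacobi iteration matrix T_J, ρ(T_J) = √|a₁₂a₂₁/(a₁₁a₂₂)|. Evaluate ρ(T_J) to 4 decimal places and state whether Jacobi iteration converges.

0.4714

a₁₂a₂₁/(a₁₁a₂₂) = (4)·(-3) / ((6)·(-9)) = 0.222222
ρ = √|0.222222| = √0.222222 = 0.4714
ρ < 1, so Jacobi converges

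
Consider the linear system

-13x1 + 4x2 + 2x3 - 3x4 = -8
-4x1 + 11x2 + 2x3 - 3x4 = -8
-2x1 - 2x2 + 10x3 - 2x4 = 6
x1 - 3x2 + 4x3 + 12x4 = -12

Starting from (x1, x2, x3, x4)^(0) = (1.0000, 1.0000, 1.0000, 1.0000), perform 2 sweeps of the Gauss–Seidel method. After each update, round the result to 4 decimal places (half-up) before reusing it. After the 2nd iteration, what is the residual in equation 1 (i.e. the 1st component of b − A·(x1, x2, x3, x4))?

Iteration 1:
  x1 = (-8 - (4)·1.0000 - (2)·1.0000 - (-3)·1.0000) / (-13) = 0.8462
  x2 = (-8 - (-4)·0.8462 - (2)·1.0000 - (-3)·1.0000) / (11) = -0.3287
  x3 = (6 - (-2)·0.8462 - (-2)·-0.3287 - (-2)·1.0000) / (10) = 0.9035
  x4 = (-12 - (1)·0.8462 - (-3)·-0.3287 - (4)·0.9035) / (12) = -1.4539
Iteration 2:
  x1 = (-8 - (4)·-0.3287 - (2)·0.9035 - (-3)·-1.4539) / (-13) = 0.9888
  x2 = (-8 - (-4)·0.9888 - (2)·0.9035 - (-3)·-1.4539) / (11) = -0.9285
  x3 = (6 - (-2)·0.9888 - (-2)·-0.9285 - (-2)·-1.4539) / (10) = 0.3213
  x4 = (-12 - (1)·0.9888 - (-3)·-0.9285 - (4)·0.3213) / (12) = -1.4216
Residual b − A·x = (3.6610, 1.2613, 0.0644, -0.0003)

3.6610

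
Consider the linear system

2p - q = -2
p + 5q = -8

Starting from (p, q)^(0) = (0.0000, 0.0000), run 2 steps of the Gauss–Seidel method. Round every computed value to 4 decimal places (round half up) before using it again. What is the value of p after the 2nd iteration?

-1.7000

Iteration 1:
  p = (-2 - (-1)·0.0000) / (2) = -1.0000
  q = (-8 - (1)·-1.0000) / (5) = -1.4000
Iteration 2:
  p = (-2 - (-1)·-1.4000) / (2) = -1.7000
  q = (-8 - (1)·-1.7000) / (5) = -1.2600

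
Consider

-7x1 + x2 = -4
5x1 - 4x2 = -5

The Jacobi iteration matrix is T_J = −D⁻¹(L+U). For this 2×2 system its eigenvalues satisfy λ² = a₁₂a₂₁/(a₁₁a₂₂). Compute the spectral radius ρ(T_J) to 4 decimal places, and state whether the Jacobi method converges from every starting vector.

0.4226

a₁₂a₂₁/(a₁₁a₂₂) = (1)·(5) / ((-7)·(-4)) = 0.178571
ρ = √|0.178571| = √0.178571 = 0.4226
ρ < 1, so Jacobi converges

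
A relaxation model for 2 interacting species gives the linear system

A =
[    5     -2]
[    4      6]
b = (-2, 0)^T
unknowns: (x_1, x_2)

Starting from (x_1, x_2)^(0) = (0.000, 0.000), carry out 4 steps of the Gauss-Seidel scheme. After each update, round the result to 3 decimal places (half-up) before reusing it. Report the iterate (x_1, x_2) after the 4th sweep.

(-0.314, 0.209)

Iteration 1:
  x_1 = (-2 - (-2)·0.000) / (5) = -0.400
  x_2 = (0 - (4)·-0.400) / (6) = 0.267
Iteration 2:
  x_1 = (-2 - (-2)·0.267) / (5) = -0.293
  x_2 = (0 - (4)·-0.293) / (6) = 0.195
Iteration 3:
  x_1 = (-2 - (-2)·0.195) / (5) = -0.322
  x_2 = (0 - (4)·-0.322) / (6) = 0.215
Iteration 4:
  x_1 = (-2 - (-2)·0.215) / (5) = -0.314
  x_2 = (0 - (4)·-0.314) / (6) = 0.209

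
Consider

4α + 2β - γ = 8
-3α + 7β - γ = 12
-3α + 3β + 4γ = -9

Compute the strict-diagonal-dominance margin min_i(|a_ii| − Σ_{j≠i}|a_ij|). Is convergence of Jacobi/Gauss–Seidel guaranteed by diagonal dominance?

-2

row 1: |4| − (2+1) = 1
row 2: |7| − (3+1) = 3
row 3: |4| − (3+3) = -2
minimum over rows = -2 → not strictly diagonally dominant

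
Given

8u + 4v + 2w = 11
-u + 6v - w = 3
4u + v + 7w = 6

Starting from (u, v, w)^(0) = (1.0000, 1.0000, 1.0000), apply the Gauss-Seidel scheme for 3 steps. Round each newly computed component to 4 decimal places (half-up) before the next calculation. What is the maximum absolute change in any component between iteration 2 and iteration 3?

0.0647

Iteration 1:
  u = (11 - (4)·1.0000 - (2)·1.0000) / (8) = 0.6250
  v = (3 - (-1)·0.6250 - (-1)·1.0000) / (6) = 0.7708
  w = (6 - (4)·0.6250 - (1)·0.7708) / (7) = 0.3899
Iteration 2:
  u = (11 - (4)·0.7708 - (2)·0.3899) / (8) = 0.8921
  v = (3 - (-1)·0.8921 - (-1)·0.3899) / (6) = 0.7137
  w = (6 - (4)·0.8921 - (1)·0.7137) / (7) = 0.2454
Iteration 3:
  u = (11 - (4)·0.7137 - (2)·0.2454) / (8) = 0.9568
  v = (3 - (-1)·0.9568 - (-1)·0.2454) / (6) = 0.7004
  w = (6 - (4)·0.9568 - (1)·0.7004) / (7) = 0.2103
Change: (0.0647, -0.0133, -0.0351) → max |·| = 0.0647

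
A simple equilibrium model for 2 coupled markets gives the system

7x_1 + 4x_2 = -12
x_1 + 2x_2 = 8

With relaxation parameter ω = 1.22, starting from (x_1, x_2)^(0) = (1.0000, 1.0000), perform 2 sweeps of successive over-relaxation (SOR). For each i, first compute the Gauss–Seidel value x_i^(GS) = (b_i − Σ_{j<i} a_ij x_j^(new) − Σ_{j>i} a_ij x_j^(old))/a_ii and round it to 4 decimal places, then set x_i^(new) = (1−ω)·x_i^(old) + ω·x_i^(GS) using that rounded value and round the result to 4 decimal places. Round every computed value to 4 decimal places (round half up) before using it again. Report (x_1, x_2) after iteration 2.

(-5.9576, 7.0852)

Iteration 1:
  x_1: GS value = (-12 - (4)·1.0000) / (7) = -2.2857;  x_1 ← (1−ω)·1.0000 + ω·-2.2857 = -3.0086
  x_2: GS value = (8 - (1)·-3.0086) / (2) = 5.5043;  x_2 ← (1−ω)·1.0000 + ω·5.5043 = 6.4952
Iteration 2:
  x_1: GS value = (-12 - (4)·6.4952) / (7) = -5.4258;  x_1 ← (1−ω)·-3.0086 + ω·-5.4258 = -5.9576
  x_2: GS value = (8 - (1)·-5.9576) / (2) = 6.9788;  x_2 ← (1−ω)·6.4952 + ω·6.9788 = 7.0852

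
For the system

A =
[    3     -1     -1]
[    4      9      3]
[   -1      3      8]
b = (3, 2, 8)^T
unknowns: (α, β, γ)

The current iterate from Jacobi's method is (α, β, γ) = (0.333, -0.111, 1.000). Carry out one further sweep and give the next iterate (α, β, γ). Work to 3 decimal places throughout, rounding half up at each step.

(1.296, -0.259, 1.083)

One sweep:
  α = (3 - (-1)·-0.111 - (-1)·1.000) / (3) = 1.296
  β = (2 - (4)·0.333 - (3)·1.000) / (9) = -0.259
  γ = (8 - (-1)·0.333 - (3)·-0.111) / (8) = 1.083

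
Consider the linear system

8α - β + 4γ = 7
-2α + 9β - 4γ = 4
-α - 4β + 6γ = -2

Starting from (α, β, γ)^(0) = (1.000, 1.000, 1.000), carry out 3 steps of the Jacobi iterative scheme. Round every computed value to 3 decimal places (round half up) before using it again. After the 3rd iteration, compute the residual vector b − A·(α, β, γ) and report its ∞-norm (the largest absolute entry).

0.782

Iteration 1:
  α = (7 - (-1)·1.000 - (4)·1.000) / (8) = 0.500
  β = (4 - (-2)·1.000 - (-4)·1.000) / (9) = 1.111
  γ = (-2 - (-1)·1.000 - (-4)·1.000) / (6) = 0.500
Iteration 2:
  α = (7 - (-1)·1.111 - (4)·0.500) / (8) = 0.764
  β = (4 - (-2)·0.500 - (-4)·0.500) / (9) = 0.778
  γ = (-2 - (-1)·0.500 - (-4)·1.111) / (6) = 0.491
Iteration 3:
  α = (7 - (-1)·0.778 - (4)·0.491) / (8) = 0.727
  β = (4 - (-2)·0.764 - (-4)·0.491) / (9) = 0.832
  γ = (-2 - (-1)·0.764 - (-4)·0.778) / (6) = 0.313
Residual b − A·x = (0.764, -0.782, 0.177); ∞-norm = 0.782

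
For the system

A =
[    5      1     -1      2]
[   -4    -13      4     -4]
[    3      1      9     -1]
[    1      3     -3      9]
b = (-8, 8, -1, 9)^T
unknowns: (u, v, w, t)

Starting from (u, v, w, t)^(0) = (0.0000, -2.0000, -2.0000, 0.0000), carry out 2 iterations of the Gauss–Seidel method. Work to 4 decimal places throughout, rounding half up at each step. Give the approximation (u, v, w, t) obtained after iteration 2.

(-1.9882, -0.3383, 0.7661, 1.5890)

Iteration 1:
  u = (-8 - (1)·-2.0000 - (-1)·-2.0000 - (2)·0.0000) / (5) = -1.6000
  v = (8 - (-4)·-1.6000 - (4)·-2.0000 - (-4)·0.0000) / (-13) = -0.7385
  w = (-1 - (3)·-1.6000 - (1)·-0.7385 - (-1)·0.0000) / (9) = 0.5043
  t = (9 - (1)·-1.6000 - (3)·-0.7385 - (-3)·0.5043) / (9) = 1.5920
Iteration 2:
  u = (-8 - (1)·-0.7385 - (-1)·0.5043 - (2)·1.5920) / (5) = -1.9882
  v = (8 - (-4)·-1.9882 - (4)·0.5043 - (-4)·1.5920) / (-13) = -0.3383
  w = (-1 - (3)·-1.9882 - (1)·-0.3383 - (-1)·1.5920) / (9) = 0.7661
  t = (9 - (1)·-1.9882 - (3)·-0.3383 - (-3)·0.7661) / (9) = 1.5890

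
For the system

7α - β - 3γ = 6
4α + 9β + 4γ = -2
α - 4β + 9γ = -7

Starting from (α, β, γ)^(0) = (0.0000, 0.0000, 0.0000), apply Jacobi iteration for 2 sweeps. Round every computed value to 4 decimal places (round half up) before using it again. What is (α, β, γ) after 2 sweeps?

(0.4921, -0.2575, -0.9718)

Iteration 1:
  α = (6 - (-1)·0.0000 - (-3)·0.0000) / (7) = 0.8571
  β = (-2 - (4)·0.0000 - (4)·0.0000) / (9) = -0.2222
  γ = (-7 - (1)·0.0000 - (-4)·0.0000) / (9) = -0.7778
Iteration 2:
  α = (6 - (-1)·-0.2222 - (-3)·-0.7778) / (7) = 0.4921
  β = (-2 - (4)·0.8571 - (4)·-0.7778) / (9) = -0.2575
  γ = (-7 - (1)·0.8571 - (-4)·-0.2222) / (9) = -0.9718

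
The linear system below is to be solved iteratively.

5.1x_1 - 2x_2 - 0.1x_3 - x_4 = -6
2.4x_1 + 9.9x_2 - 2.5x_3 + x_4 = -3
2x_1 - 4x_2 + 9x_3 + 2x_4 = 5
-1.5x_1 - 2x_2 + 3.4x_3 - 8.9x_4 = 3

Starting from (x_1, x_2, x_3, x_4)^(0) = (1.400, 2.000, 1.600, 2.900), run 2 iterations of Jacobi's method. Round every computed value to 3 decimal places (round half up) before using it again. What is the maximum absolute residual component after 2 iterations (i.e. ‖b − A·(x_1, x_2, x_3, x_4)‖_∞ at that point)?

4.007

Iteration 1:
  x_1 = (-6 - (-2)·2.000 - (-0.1)·1.600 - (-1)·2.900) / (5.1) = 0.208
  x_2 = (-3 - (2.4)·1.400 - (-2.5)·1.600 - (1)·2.900) / (9.9) = -0.531
  x_3 = (5 - (2)·1.400 - (-4)·2.000 - (2)·2.900) / (9) = 0.489
  x_4 = (3 - (-1.5)·1.400 - (-2)·2.000 - (3.4)·1.600) / (-8.9) = -0.411
Iteration 2:
  x_1 = (-6 - (-2)·-0.531 - (-0.1)·0.489 - (-1)·-0.411) / (5.1) = -1.456
  x_2 = (-3 - (2.4)·0.208 - (-2.5)·0.489 - (1)·-0.411) / (9.9) = -0.188
  x_3 = (5 - (2)·0.208 - (-4)·-0.531 - (2)·-0.411) / (9) = 0.365
  x_4 = (3 - (-1.5)·0.208 - (-2)·-0.531 - (3.4)·0.489) / (-8.9) = -0.066
Residual b − A·x = (1.020, 3.334, 4.007, -1.388); ∞-norm = 4.007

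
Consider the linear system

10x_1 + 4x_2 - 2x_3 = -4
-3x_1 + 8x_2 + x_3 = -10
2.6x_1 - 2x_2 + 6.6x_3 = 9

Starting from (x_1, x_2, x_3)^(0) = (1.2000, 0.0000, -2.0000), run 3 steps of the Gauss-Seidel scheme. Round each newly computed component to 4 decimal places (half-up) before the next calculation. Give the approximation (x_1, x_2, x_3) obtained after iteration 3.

Iteration 1:
  x_1 = (-4 - (4)·0.0000 - (-2)·-2.0000) / (10) = -0.8000
  x_2 = (-10 - (-3)·-0.8000 - (1)·-2.0000) / (8) = -1.3000
  x_3 = (9 - (2.6)·-0.8000 - (-2)·-1.3000) / (6.6) = 1.2848
Iteration 2:
  x_1 = (-4 - (4)·-1.3000 - (-2)·1.2848) / (10) = 0.3770
  x_2 = (-10 - (-3)·0.3770 - (1)·1.2848) / (8) = -1.2692
  x_3 = (9 - (2.6)·0.3770 - (-2)·-1.2692) / (6.6) = 0.8305
Iteration 3:
  x_1 = (-4 - (4)·-1.2692 - (-2)·0.8305) / (10) = 0.2738
  x_2 = (-10 - (-3)·0.2738 - (1)·0.8305) / (8) = -1.2511
  x_3 = (9 - (2.6)·0.2738 - (-2)·-1.2511) / (6.6) = 0.8767

(0.2738, -1.2511, 0.8767)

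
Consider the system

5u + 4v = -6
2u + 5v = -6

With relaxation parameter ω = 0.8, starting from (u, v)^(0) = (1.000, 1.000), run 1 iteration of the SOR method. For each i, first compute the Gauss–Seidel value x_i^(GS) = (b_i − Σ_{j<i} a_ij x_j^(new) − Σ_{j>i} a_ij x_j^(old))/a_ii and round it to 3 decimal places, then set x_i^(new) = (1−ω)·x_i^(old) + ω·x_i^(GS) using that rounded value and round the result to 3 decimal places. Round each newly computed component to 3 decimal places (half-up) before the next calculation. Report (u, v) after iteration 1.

Iteration 1:
  u: GS value = (-6 - (4)·1.000) / (5) = -2.000;  u ← (1−ω)·1.000 + ω·-2.000 = -1.400
  v: GS value = (-6 - (2)·-1.400) / (5) = -0.640;  v ← (1−ω)·1.000 + ω·-0.640 = -0.312

(-1.400, -0.312)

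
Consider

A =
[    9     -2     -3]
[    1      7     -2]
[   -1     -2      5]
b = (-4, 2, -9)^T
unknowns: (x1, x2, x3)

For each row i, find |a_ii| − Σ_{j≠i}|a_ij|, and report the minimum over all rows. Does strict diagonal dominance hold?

row 1: |9| − (2+3) = 4
row 2: |7| − (1+2) = 4
row 3: |5| − (1+2) = 2
minimum over rows = 2 → strictly diagonally dominant (convergence guaranteed)

2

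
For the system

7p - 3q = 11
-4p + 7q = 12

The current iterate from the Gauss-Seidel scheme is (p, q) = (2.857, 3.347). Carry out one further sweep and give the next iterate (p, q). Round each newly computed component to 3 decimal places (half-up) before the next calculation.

One sweep:
  p = (11 - (-3)·3.347) / (7) = 3.006
  q = (12 - (-4)·3.006) / (7) = 3.432

(3.006, 3.432)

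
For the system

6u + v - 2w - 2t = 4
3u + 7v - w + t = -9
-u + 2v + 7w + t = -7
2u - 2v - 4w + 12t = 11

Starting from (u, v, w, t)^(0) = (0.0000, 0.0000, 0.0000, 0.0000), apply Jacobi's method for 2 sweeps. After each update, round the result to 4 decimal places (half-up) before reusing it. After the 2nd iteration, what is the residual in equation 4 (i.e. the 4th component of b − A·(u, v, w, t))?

Iteration 1:
  u = (4 - (1)·0.0000 - (-2)·0.0000 - (-2)·0.0000) / (6) = 0.6667
  v = (-9 - (3)·0.0000 - (-1)·0.0000 - (1)·0.0000) / (7) = -1.2857
  w = (-7 - (-1)·0.0000 - (2)·0.0000 - (1)·0.0000) / (7) = -1.0000
  t = (11 - (2)·0.0000 - (-2)·0.0000 - (-4)·0.0000) / (12) = 0.9167
Iteration 2:
  u = (4 - (1)·-1.2857 - (-2)·-1.0000 - (-2)·0.9167) / (6) = 0.8532
  v = (-9 - (3)·0.6667 - (-1)·-1.0000 - (1)·0.9167) / (7) = -1.8453
  w = (-7 - (-1)·0.6667 - (2)·-1.2857 - (1)·0.9167) / (7) = -0.6684
  t = (11 - (2)·0.6667 - (-2)·-1.2857 - (-4)·-1.0000) / (12) = 0.2579
Residual b − A·x = (-0.0949, 0.4312, 1.9647, -0.1654)

-0.1654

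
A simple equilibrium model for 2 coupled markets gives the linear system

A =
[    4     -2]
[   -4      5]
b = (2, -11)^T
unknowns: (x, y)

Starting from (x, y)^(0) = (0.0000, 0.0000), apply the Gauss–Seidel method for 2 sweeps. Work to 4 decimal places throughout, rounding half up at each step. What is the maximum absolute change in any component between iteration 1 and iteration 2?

0.9000

Iteration 1:
  x = (2 - (-2)·0.0000) / (4) = 0.5000
  y = (-11 - (-4)·0.5000) / (5) = -1.8000
Iteration 2:
  x = (2 - (-2)·-1.8000) / (4) = -0.4000
  y = (-11 - (-4)·-0.4000) / (5) = -2.5200
Change: (-0.9000, -0.7200) → max |·| = 0.9000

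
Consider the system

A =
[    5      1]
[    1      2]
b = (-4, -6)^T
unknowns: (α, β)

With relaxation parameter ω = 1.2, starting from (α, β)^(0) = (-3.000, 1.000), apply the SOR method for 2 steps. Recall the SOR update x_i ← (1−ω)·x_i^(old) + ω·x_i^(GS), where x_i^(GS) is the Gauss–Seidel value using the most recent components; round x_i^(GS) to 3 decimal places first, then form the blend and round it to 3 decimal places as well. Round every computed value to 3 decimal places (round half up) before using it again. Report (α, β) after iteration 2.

Iteration 1:
  α: GS value = (-4 - (1)·1.000) / (5) = -1.000;  α ← (1−ω)·-3.000 + ω·-1.000 = -0.600
  β: GS value = (-6 - (1)·-0.600) / (2) = -2.700;  β ← (1−ω)·1.000 + ω·-2.700 = -3.440
Iteration 2:
  α: GS value = (-4 - (1)·-3.440) / (5) = -0.112;  α ← (1−ω)·-0.600 + ω·-0.112 = -0.014
  β: GS value = (-6 - (1)·-0.014) / (2) = -2.993;  β ← (1−ω)·-3.440 + ω·-2.993 = -2.904

(-0.014, -2.904)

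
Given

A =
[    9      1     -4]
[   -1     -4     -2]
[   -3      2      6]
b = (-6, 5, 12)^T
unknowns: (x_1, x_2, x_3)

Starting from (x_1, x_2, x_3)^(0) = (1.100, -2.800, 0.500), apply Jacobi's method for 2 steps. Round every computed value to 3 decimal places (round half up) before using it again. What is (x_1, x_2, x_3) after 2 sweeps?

Iteration 1:
  x_1 = (-6 - (1)·-2.800 - (-4)·0.500) / (9) = -0.133
  x_2 = (5 - (-1)·1.100 - (-2)·0.500) / (-4) = -1.775
  x_3 = (12 - (-3)·1.100 - (2)·-2.800) / (6) = 3.483
Iteration 2:
  x_1 = (-6 - (1)·-1.775 - (-4)·3.483) / (9) = 1.079
  x_2 = (5 - (-1)·-0.133 - (-2)·3.483) / (-4) = -2.958
  x_3 = (12 - (-3)·-0.133 - (2)·-1.775) / (6) = 2.525

(1.079, -2.958, 2.525)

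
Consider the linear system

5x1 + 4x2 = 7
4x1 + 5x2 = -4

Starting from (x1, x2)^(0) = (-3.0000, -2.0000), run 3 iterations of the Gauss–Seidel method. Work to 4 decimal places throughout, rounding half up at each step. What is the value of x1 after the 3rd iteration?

4.5744

Iteration 1:
  x1 = (7 - (4)·-2.0000) / (5) = 3.0000
  x2 = (-4 - (4)·3.0000) / (5) = -3.2000
Iteration 2:
  x1 = (7 - (4)·-3.2000) / (5) = 3.9600
  x2 = (-4 - (4)·3.9600) / (5) = -3.9680
Iteration 3:
  x1 = (7 - (4)·-3.9680) / (5) = 4.5744
  x2 = (-4 - (4)·4.5744) / (5) = -4.4595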